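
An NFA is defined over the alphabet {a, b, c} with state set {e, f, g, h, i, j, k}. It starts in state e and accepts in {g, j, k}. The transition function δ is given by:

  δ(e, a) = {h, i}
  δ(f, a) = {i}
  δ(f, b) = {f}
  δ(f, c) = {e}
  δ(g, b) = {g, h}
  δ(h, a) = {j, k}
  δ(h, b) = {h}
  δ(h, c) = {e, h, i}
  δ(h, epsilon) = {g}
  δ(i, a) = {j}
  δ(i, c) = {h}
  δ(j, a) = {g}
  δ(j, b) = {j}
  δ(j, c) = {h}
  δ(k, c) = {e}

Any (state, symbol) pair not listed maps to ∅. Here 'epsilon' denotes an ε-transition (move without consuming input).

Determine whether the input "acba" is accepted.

Yes

Start in {e}.
Read 'a': {e} → {g, h, i}.
Read 'c': {g, h, i} → {e, g, h, i}.
Read 'b': {e, g, h, i} → {g, h}.
Read 'a': {g, h} → {j, k}.
The final set {j, k} contains the accepting states j, k.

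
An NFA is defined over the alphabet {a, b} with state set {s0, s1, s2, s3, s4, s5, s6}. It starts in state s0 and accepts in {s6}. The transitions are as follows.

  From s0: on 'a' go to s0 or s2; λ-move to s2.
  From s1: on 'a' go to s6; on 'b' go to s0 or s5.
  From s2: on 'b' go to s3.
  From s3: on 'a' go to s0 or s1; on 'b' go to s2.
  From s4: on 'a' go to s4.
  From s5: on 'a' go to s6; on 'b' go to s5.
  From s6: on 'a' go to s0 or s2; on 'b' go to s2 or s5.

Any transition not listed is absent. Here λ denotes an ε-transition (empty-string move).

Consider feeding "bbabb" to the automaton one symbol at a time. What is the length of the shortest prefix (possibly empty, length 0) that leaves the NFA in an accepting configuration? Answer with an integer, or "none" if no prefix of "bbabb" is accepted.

Start: ε-closure({s0}) = {s0, s2}.
Read 'b': {s0, s2} → {s3}.
Read 'b': {s3} → {s2}.
Read 'a': {s2} → ∅.
The set is empty and remains empty for the remaining 2 symbols.
No reachable set along the way intersects F.

none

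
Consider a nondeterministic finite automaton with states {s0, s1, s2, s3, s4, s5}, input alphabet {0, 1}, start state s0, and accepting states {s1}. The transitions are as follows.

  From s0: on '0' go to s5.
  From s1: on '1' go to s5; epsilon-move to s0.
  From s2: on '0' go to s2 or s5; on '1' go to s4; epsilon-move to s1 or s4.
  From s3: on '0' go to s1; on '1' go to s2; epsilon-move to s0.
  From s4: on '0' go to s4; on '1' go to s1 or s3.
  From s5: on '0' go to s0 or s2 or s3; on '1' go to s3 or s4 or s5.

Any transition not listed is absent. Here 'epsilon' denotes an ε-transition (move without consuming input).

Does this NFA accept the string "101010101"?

No

Start in {s0}.
Read '1': {s0} → ∅.
The set is empty and remains empty for the remaining 8 symbols.
The final set ∅ contains no accepting state.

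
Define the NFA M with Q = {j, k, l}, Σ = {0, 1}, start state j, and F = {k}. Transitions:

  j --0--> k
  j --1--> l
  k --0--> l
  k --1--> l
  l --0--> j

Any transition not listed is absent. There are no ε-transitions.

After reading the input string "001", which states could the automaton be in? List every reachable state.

∅

Start in {j}.
Read '0': j→{k}; now {k}.
Read '0': k→{l}; now {l}.
Read '1': l→∅; now ∅.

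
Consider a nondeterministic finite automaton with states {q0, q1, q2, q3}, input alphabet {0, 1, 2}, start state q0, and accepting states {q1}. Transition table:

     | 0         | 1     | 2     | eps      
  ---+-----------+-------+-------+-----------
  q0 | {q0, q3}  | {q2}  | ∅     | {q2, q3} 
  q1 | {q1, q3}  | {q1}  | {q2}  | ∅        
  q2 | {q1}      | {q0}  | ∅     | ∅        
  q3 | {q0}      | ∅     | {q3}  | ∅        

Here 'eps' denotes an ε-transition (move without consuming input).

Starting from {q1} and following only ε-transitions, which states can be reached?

Begin with {q1}.
No ε-moves leave this set, so the closure equals the set itself.

{q1}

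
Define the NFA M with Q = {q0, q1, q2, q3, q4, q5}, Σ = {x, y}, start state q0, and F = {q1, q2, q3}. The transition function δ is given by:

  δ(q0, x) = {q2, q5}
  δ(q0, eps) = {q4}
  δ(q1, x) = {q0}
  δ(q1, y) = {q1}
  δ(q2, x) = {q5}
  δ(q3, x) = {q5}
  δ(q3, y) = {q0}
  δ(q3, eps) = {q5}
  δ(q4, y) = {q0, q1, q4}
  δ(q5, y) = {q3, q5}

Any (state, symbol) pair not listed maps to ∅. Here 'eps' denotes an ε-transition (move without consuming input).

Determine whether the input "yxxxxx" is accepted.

No

Start: ε-closure({q0}) = {q0, q4}.
Read 'y': q0→∅, q4→{q0, q1, q4}; now {q0, q1, q4}.
Read 'x': q0→{q2, q5}, q1→{q0}, q4→∅; union {q0, q2, q5}; ε-closure = {q0, q2, q4, q5}.
Read 'x': q0→{q2, q5}, q2→{q5}, q4→∅, q5→∅; now {q2, q5}.
Read 'x': q2→{q5}, q5→∅; now {q5}.
Read 'x': q5→∅; now ∅.
The set is empty and remains empty for the remaining 1 symbol.
The final set ∅ contains no accepting state.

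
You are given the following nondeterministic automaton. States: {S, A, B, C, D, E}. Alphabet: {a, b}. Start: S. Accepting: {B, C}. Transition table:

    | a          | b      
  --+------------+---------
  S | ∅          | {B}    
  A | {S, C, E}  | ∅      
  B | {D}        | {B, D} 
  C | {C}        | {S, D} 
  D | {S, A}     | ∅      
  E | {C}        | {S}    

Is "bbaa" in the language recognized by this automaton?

Yes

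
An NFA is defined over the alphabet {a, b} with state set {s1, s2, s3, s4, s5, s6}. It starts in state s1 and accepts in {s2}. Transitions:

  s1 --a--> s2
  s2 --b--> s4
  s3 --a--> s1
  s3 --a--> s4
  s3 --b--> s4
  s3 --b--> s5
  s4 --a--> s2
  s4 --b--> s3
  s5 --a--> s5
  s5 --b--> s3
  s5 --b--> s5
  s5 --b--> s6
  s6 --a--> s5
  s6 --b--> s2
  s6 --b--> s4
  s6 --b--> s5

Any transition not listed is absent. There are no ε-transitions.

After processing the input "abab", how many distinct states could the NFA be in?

Start in {s1}.
Read 'a': s1→{s2}; now {s2}.
Read 'b': s2→{s4}; now {s4}.
Read 'a': s4→{s2}; now {s2}.
Read 'b': s2→{s4}; now {s4}.
That set has 1 state.

1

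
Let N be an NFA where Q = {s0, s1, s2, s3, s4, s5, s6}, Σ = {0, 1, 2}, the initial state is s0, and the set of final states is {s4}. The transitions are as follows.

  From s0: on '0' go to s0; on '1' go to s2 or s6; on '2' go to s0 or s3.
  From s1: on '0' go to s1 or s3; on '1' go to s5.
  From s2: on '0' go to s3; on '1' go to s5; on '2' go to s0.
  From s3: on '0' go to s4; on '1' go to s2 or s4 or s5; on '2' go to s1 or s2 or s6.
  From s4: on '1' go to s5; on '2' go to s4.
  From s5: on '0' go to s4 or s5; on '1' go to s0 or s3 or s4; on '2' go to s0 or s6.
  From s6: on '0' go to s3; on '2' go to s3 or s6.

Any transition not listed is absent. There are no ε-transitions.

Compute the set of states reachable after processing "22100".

Start in {s0}.
Read '2': s0→{s0, s3}; now {s0, s3}.
Read '2': s0→{s0, s3}, s3→{s1, s2, s6}; now {s0, s1, s2, s3, s6}.
Read '1': s0→{s2, s6}, s1→{s5}, s2→{s5}, s3→{s2, s4, s5}, s6→∅; now {s2, s4, s5, s6}.
Read '0': s2→{s3}, s4→∅, s5→{s4, s5}, s6→{s3}; now {s3, s4, s5}.
Read '0': s3→{s4}, s4→∅, s5→{s4, s5}; now {s4, s5}.

{s4, s5}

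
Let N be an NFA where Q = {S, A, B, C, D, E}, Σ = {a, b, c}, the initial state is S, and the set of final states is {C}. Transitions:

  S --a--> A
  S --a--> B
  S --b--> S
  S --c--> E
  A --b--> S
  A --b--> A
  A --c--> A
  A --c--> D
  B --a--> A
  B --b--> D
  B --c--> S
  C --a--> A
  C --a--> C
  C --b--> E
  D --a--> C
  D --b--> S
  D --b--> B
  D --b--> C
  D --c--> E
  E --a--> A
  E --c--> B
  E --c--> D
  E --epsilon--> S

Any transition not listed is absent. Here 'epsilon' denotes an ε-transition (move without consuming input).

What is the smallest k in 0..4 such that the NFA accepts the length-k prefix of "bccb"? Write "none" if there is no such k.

4

Start in {S}.
Read 'b': {S} → {S}.
Read 'c': {S} → {S, E}.
Read 'c': {S, E} → {S, B, D, E}.
Read 'b': {S, B, D, E} → {S, B, C, D}.
None of the earlier sets intersect F, but {S, B, C, D} does.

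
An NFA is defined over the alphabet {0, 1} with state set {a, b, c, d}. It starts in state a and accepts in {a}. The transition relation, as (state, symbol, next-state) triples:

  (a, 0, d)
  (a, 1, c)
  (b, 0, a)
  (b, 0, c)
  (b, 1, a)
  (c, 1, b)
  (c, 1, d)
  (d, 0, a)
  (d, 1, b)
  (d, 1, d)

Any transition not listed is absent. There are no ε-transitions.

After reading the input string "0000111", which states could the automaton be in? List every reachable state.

{a, b, d}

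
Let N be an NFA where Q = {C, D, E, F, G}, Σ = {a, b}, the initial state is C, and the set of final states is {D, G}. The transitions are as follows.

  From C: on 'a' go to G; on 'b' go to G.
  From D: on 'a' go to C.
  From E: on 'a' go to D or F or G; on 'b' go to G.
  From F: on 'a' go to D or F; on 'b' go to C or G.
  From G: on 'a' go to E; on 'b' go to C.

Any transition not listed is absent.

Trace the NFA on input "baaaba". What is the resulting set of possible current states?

{E, G}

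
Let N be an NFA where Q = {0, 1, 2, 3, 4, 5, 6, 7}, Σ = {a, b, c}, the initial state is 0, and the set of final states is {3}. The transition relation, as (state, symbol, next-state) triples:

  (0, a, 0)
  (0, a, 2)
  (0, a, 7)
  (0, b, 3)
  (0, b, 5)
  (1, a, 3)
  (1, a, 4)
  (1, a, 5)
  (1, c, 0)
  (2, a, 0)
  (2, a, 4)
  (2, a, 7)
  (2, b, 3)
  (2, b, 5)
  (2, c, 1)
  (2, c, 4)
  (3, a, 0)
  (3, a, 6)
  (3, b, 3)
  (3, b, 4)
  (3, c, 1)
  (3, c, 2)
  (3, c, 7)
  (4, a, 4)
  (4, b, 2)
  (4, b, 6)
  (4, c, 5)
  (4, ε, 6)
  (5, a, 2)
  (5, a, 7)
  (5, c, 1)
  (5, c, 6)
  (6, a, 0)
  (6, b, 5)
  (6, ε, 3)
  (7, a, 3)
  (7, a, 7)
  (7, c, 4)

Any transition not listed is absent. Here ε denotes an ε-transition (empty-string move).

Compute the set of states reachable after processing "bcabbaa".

{0, 2, 3, 4, 6, 7}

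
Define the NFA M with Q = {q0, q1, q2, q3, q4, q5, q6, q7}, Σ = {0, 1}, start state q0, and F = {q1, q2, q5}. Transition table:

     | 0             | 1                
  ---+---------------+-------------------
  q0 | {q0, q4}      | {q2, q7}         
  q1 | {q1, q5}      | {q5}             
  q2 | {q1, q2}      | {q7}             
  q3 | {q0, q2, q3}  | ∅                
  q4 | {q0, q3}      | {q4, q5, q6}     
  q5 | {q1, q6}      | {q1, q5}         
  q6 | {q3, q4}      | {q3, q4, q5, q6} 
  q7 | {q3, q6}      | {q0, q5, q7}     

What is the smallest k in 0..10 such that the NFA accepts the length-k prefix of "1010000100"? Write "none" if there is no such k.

1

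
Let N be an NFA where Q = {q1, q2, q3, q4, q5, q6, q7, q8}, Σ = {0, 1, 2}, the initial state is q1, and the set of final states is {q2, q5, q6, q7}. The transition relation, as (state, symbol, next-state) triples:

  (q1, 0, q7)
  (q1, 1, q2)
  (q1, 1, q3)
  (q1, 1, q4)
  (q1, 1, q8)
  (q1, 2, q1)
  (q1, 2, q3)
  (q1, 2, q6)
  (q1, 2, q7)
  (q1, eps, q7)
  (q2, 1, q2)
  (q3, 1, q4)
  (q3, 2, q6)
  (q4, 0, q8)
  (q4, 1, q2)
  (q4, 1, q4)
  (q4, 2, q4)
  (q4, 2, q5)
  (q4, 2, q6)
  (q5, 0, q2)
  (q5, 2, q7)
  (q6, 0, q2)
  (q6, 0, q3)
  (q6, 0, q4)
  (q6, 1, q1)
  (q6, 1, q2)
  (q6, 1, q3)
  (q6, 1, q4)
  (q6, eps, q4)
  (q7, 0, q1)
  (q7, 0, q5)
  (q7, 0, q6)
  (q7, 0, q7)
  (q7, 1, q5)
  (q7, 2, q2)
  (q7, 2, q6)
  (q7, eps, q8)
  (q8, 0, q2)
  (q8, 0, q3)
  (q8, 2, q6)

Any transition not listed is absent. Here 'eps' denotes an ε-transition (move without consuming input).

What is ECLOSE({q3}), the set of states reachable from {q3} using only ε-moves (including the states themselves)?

Begin with {q3}.
No ε-moves leave this set, so the closure equals the set itself.

{q3}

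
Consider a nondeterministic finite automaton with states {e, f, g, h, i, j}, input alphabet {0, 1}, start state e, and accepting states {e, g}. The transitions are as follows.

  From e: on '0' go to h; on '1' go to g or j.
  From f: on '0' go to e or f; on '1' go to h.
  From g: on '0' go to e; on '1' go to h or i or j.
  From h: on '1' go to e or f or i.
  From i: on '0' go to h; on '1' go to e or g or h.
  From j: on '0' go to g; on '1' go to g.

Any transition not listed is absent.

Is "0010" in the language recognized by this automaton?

No

Start in {e}.
Read '0': {e} → {h}.
Read '0': {h} → ∅.
The set is empty and remains empty for the remaining 2 symbols.
The final set ∅ contains no accepting state.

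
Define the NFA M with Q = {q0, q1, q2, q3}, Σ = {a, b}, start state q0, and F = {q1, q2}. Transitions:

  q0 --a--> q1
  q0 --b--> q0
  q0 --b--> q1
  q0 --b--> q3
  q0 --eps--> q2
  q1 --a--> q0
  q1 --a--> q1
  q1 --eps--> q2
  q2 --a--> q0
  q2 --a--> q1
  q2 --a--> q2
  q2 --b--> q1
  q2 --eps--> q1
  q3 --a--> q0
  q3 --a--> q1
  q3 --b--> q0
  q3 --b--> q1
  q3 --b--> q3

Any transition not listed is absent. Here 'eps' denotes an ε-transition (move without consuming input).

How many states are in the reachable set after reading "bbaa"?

Start: ε-closure({q0}) = {q0, q1, q2}.
Read 'b': q0→{q0, q1, q3}, q1→∅, q2→{q1}; union {q0, q1, q3}; ε-closure = {q0, q1, q2, q3}.
Read 'b': q0→{q0, q1, q3}, q1→∅, q2→{q1}, q3→{q0, q1, q3}; union {q0, q1, q3}; ε-closure = {q0, q1, q2, q3}.
Read 'a': q0→{q1}, q1→{q0, q1}, q2→{q0, q1, q2}, q3→{q0, q1}; now {q0, q1, q2}.
Read 'a': q0→{q1}, q1→{q0, q1}, q2→{q0, q1, q2}; now {q0, q1, q2}.
That set has 3 states.

3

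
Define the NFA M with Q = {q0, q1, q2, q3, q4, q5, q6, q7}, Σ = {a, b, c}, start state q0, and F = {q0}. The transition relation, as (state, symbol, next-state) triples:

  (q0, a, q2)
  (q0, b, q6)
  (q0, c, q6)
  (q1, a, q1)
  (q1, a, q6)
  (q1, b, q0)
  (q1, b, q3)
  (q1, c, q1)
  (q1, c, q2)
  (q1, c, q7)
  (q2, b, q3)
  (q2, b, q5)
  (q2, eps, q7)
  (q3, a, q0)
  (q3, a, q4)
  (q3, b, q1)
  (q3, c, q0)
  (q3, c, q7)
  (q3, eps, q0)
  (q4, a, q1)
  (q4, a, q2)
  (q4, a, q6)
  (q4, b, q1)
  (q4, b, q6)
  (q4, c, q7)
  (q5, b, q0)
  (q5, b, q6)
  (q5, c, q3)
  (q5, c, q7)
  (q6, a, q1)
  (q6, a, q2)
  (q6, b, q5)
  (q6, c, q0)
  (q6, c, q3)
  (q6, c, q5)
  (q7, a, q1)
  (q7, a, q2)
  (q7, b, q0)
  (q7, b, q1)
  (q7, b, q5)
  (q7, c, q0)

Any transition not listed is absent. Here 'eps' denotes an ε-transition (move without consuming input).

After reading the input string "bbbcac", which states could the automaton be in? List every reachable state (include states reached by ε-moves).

Start in {q0}.
Read 'b': q0→{q6}; now {q6}.
Read 'b': q6→{q5}; now {q5}.
Read 'b': q5→{q0, q6}; now {q0, q6}.
Read 'c': q0→{q6}, q6→{q0, q3, q5}; now {q0, q3, q5, q6}.
Read 'a': q0→{q2}, q3→{q0, q4}, q5→∅, q6→{q1, q2}; union {q0, q1, q2, q4}; ε-closure = {q0, q1, q2, q4, q7}.
Read 'c': q0→{q6}, q1→{q1, q2, q7}, q2→∅, q4→{q7}, q7→{q0}; now {q0, q1, q2, q6, q7}.

{q0, q1, q2, q6, q7}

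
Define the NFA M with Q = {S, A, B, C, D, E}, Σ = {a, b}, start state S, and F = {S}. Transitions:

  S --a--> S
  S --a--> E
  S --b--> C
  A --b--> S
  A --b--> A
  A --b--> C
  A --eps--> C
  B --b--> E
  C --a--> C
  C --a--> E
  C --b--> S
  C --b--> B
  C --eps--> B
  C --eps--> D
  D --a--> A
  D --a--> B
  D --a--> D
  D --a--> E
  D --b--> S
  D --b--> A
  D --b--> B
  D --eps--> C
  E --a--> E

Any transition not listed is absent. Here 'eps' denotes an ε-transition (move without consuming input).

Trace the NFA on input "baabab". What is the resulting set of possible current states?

{S, A, B, C, D, E}

Start in {S}.
Read 'b': {S} → {B, C, D}.
Read 'a': {B, C, D} → {A, B, C, D, E}.
Read 'a': {A, B, C, D, E} → {A, B, C, D, E}.
Read 'b': {A, B, C, D, E} → {S, A, B, C, D, E}.
Read 'a': {S, A, B, C, D, E} → {S, A, B, C, D, E}.
Read 'b': {S, A, B, C, D, E} → {S, A, B, C, D, E}.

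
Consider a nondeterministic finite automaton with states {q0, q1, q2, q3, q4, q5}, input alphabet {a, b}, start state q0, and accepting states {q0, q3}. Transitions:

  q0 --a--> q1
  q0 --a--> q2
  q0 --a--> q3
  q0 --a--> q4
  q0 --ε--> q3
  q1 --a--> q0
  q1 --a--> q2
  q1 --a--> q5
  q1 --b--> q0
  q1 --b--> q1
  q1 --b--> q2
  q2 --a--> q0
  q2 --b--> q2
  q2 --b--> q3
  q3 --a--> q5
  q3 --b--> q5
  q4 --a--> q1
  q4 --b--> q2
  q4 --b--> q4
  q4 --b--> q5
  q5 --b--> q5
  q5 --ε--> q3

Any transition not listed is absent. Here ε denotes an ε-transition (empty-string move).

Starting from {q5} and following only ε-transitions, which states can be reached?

Begin with {q5}.
ε-move q5 → q3; add q3.

{q3, q5}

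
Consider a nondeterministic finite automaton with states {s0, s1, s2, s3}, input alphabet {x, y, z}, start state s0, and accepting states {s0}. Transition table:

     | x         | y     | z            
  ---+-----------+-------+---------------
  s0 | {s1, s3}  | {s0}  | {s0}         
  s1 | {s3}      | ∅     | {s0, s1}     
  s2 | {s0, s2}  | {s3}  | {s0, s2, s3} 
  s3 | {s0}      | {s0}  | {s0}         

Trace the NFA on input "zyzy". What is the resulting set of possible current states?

{s0}

Start in {s0}.
Read 'z': s0→{s0}; now {s0}.
Read 'y': s0→{s0}; now {s0}.
Read 'z': s0→{s0}; now {s0}.
Read 'y': s0→{s0}; now {s0}.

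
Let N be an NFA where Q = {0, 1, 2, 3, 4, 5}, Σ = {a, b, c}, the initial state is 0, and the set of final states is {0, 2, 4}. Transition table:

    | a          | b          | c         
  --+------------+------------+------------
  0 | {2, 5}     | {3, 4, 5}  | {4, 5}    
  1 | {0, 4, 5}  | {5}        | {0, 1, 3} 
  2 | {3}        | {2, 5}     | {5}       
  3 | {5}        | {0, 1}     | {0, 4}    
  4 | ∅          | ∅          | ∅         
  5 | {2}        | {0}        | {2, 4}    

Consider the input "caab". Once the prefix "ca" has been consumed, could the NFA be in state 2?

Start in {0}.
Read 'c': 0→{4, 5}; now {4, 5}.
Read 'a': 4→∅, 5→{2}; now {2}.
State 2 is in {2}.

Yes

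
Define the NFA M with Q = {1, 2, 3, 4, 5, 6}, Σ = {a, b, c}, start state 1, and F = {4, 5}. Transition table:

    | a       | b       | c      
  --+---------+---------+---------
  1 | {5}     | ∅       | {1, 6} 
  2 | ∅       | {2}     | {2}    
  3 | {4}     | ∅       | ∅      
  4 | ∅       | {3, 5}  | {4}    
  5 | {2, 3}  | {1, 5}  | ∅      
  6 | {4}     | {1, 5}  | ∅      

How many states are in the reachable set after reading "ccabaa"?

3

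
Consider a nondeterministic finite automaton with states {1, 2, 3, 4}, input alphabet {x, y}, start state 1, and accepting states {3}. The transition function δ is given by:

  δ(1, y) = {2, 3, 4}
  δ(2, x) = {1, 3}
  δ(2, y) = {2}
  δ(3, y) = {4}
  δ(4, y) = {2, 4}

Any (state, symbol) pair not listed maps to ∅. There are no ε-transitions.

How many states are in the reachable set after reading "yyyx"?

Start in {1}.
Read 'y': {1} → {2, 3, 4}.
Read 'y': {2, 3, 4} → {2, 4}.
Read 'y': {2, 4} → {2, 4}.
Read 'x': {2, 4} → {1, 3}.
That set has 2 states.

2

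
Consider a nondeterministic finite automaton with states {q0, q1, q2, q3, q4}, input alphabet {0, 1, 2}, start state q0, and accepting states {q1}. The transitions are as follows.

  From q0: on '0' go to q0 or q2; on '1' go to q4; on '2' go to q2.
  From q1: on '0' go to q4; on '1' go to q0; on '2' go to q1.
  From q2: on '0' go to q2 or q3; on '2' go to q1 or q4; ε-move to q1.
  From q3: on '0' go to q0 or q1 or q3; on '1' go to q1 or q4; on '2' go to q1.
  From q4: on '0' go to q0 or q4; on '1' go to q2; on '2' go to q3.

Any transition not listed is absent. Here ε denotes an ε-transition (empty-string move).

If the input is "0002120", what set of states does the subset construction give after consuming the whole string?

Start in {q0}.
Read '0': {q0} → {q0, q1, q2}.
Read '0': {q0, q1, q2} → {q0, q1, q2, q3, q4}.
Read '0': {q0, q1, q2, q3, q4} → {q0, q1, q2, q3, q4}.
Read '2': {q0, q1, q2, q3, q4} → {q1, q2, q3, q4}.
Read '1': {q1, q2, q3, q4} → {q0, q1, q2, q4}.
Read '2': {q0, q1, q2, q4} → {q1, q2, q3, q4}.
Read '0': {q1, q2, q3, q4} → {q0, q1, q2, q3, q4}.

{q0, q1, q2, q3, q4}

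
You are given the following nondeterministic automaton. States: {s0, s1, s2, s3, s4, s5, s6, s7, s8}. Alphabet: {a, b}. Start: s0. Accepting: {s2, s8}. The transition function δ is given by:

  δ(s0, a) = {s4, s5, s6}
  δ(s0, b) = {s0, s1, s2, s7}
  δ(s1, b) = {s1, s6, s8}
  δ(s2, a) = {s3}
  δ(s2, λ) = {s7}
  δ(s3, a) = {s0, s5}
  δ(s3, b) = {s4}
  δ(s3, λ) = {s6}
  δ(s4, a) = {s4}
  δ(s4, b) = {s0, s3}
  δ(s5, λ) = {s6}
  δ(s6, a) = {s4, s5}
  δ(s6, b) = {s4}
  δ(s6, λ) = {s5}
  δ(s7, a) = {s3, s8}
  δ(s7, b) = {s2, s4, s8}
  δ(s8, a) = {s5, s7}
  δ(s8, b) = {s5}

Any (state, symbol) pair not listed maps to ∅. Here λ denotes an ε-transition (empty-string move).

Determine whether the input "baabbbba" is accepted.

Yes

Start in {s0}.
Read 'b': s0→{s0, s1, s2, s7}; now {s0, s1, s2, s7}.
Read 'a': s0→{s4, s5, s6}, s1→∅, s2→{s3}, s7→{s3, s8}; now {s3, s4, s5, s6, s8}.
Read 'a': s3→{s0, s5}, s4→{s4}, s5→∅, s6→{s4, s5}, s8→{s5, s7}; union {s0, s4, s5, s7}; ε-closure = {s0, s4, s5, s6, s7}.
Read 'b': s0→{s0, s1, s2, s7}, s4→{s0, s3}, s5→∅, s6→{s4}, s7→{s2, s4, s8}; union {s0, s1, s2, s3, s4, s7, s8}; ε-closure = {s0, s1, s2, s3, s4, s5, s6, s7, s8}.
Read 'b': s0→{s0, s1, s2, s7}, s1→{s1, s6, s8}, s2→∅, s3→{s4}, s4→{s0, s3}, s5→∅, s6→{s4}, s7→{s2, s4, s8}, s8→{s5}; now {s0, s1, s2, s3, s4, s5, s6, s7, s8}.
Read 'b': s0→{s0, s1, s2, s7}, s1→{s1, s6, s8}, s2→∅, s3→{s4}, s4→{s0, s3}, s5→∅, s6→{s4}, s7→{s2, s4, s8}, s8→{s5}; now {s0, s1, s2, s3, s4, s5, s6, s7, s8}.
Read 'b': s0→{s0, s1, s2, s7}, s1→{s1, s6, s8}, s2→∅, s3→{s4}, s4→{s0, s3}, s5→∅, s6→{s4}, s7→{s2, s4, s8}, s8→{s5}; now {s0, s1, s2, s3, s4, s5, s6, s7, s8}.
Read 'a': s0→{s4, s5, s6}, s1→∅, s2→{s3}, s3→{s0, s5}, s4→{s4}, s5→∅, s6→{s4, s5}, s7→{s3, s8}, s8→{s5, s7}; now {s0, s3, s4, s5, s6, s7, s8}.
The final set {s0, s3, s4, s5, s6, s7, s8} contains the accepting state s8.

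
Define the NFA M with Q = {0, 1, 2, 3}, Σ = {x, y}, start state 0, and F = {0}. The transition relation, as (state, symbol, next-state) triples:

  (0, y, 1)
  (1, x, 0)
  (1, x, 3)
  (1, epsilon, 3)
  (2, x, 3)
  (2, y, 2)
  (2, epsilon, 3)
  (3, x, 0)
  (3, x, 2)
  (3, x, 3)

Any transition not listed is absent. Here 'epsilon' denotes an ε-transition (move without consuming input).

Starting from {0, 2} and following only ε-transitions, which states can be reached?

{0, 2, 3}

Begin with {0, 2}.
ε-move 2 → 3; add 3.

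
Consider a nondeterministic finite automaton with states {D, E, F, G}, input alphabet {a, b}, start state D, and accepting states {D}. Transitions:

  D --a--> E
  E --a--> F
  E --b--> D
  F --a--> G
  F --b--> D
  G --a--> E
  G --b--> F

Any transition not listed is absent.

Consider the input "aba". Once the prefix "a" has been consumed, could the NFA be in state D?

Start in {D}.
Read 'a': D→{E}; now {E}.
State D is not in {E}.

No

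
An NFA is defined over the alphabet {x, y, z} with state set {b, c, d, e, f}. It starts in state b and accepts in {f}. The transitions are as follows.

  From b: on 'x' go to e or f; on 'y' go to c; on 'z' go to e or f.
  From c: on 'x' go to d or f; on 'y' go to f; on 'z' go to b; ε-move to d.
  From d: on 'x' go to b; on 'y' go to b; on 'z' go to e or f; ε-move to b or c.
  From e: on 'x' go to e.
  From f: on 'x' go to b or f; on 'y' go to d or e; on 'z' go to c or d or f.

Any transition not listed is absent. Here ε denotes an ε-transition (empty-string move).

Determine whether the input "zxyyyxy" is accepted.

Yes

Start in {b}.
Read 'z': {b} → {e, f}.
Read 'x': {e, f} → {b, e, f}.
Read 'y': {b, e, f} → {b, c, d, e}.
Read 'y': {b, c, d, e} → {b, c, d, f}.
Read 'y': {b, c, d, f} → {b, c, d, e, f}.
Read 'x': {b, c, d, e, f} → {b, c, d, e, f}.
Read 'y': {b, c, d, e, f} → {b, c, d, e, f}.
The final set {b, c, d, e, f} contains the accepting state f.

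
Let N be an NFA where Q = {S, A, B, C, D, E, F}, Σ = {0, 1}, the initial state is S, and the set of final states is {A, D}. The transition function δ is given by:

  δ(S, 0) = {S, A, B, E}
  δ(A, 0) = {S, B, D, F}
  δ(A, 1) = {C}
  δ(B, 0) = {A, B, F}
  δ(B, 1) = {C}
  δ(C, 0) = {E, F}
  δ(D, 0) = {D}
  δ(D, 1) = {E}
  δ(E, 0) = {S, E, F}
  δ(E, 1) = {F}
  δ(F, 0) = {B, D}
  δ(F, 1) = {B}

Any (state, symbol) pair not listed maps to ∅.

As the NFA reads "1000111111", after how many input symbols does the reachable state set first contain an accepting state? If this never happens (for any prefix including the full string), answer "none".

Start in {S}.
Read '1': S→∅; now ∅.
The set is empty and remains empty for the remaining 9 symbols.
No reachable set along the way intersects F.

none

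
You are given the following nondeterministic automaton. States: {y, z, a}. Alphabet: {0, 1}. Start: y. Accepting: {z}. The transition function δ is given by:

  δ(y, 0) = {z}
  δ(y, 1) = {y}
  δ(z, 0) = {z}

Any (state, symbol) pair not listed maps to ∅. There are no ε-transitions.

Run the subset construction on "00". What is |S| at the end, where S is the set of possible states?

Start in {y}.
Read '0': {y} → {z}.
Read '0': {z} → {z}.
That set has 1 state.

1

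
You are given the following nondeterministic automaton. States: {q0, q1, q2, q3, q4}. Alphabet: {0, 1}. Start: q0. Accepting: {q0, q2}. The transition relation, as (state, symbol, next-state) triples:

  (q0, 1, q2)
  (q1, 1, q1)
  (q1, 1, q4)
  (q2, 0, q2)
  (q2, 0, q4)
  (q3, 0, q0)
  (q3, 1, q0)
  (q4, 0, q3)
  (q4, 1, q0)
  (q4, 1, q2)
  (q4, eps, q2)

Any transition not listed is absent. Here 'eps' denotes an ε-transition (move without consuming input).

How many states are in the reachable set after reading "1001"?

2

Start in {q0}.
Read '1': {q0} → {q2}.
Read '0': {q2} → {q2, q4}.
Read '0': {q2, q4} → {q2, q3, q4}.
Read '1': {q2, q3, q4} → {q0, q2}.
That set has 2 states.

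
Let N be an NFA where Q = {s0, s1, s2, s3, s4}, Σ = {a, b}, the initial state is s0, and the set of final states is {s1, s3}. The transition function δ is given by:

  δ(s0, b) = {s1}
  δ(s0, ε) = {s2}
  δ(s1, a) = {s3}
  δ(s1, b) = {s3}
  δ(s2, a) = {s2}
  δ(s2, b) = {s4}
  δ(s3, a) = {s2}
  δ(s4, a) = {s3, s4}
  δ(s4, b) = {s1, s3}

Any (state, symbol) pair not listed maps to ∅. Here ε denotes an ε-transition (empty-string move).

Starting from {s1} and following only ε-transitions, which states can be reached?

{s1}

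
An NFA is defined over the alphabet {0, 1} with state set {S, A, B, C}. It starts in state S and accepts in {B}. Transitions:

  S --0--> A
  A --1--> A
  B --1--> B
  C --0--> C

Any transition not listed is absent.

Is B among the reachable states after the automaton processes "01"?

No

Start in {S}.
Read '0': {S} → {A}.
Read '1': {A} → {A}.
State B is not in {A}.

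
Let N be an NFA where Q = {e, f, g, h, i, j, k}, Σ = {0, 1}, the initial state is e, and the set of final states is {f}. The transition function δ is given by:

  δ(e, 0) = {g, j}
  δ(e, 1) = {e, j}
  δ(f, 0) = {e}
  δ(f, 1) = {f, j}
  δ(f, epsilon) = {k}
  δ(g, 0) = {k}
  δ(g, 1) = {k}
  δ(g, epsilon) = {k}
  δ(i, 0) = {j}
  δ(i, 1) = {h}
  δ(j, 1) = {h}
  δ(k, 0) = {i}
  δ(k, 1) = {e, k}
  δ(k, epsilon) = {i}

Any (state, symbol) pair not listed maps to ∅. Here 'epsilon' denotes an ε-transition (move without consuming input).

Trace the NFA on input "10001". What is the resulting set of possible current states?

{h}

Start in {e}.
Read '1': {e} → {e, j}.
Read '0': {e, j} → {g, i, j, k}.
Read '0': {g, i, j, k} → {i, j, k}.
Read '0': {i, j, k} → {i, j}.
Read '1': {i, j} → {h}.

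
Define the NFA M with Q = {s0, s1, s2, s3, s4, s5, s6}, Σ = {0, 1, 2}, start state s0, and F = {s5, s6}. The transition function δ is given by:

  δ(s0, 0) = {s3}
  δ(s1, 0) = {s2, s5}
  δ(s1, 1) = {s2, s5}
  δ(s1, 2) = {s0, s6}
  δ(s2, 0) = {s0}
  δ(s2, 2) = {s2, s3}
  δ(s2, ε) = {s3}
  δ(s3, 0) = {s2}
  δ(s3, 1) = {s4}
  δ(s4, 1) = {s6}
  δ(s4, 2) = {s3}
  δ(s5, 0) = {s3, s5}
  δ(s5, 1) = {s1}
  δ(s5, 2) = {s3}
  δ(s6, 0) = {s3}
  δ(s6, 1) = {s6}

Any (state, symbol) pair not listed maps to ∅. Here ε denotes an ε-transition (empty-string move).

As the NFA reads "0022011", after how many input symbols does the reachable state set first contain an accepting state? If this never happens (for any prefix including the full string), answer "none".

7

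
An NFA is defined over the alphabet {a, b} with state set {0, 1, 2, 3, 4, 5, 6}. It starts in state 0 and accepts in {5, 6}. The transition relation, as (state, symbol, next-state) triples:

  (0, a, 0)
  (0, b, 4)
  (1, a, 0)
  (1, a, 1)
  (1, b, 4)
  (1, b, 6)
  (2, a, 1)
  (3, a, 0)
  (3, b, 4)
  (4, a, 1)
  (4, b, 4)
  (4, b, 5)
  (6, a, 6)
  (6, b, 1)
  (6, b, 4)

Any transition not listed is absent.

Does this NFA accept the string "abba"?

No

Start in {0}.
Read 'a': {0} → {0}.
Read 'b': {0} → {4}.
Read 'b': {4} → {4, 5}.
Read 'a': {4, 5} → {1}.
The final set {1} contains no accepting state.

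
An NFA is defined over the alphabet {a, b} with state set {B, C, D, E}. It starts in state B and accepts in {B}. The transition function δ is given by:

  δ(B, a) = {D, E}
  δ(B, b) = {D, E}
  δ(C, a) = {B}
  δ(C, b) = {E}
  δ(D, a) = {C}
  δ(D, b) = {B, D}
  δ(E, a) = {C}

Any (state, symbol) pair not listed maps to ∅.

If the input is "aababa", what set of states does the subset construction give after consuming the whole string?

Start in {B}.
Read 'a': B→{D, E}; now {D, E}.
Read 'a': D→{C}, E→{C}; now {C}.
Read 'b': C→{E}; now {E}.
Read 'a': E→{C}; now {C}.
Read 'b': C→{E}; now {E}.
Read 'a': E→{C}; now {C}.

{C}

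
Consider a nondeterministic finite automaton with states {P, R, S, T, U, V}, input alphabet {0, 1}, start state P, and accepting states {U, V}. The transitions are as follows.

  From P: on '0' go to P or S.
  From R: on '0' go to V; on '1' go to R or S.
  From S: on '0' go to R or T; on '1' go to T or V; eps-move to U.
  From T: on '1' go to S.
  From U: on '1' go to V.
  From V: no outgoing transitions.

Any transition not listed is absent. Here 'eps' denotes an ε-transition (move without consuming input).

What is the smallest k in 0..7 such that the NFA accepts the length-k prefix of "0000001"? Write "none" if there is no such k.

Start in {P}.
Read '0': {P} → {P, S, U}.
None of the earlier sets intersect F, but {P, S, U} does.

1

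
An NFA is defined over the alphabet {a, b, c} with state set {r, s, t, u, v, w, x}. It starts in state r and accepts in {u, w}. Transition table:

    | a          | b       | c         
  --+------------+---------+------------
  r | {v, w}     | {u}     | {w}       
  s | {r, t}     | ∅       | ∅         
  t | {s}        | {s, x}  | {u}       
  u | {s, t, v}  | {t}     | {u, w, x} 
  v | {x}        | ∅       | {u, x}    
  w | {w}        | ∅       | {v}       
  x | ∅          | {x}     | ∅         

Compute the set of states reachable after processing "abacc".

∅

Start in {r}.
Read 'a': {r} → {v, w}.
Read 'b': {v, w} → ∅.
The set is empty and remains empty for the remaining 3 symbols.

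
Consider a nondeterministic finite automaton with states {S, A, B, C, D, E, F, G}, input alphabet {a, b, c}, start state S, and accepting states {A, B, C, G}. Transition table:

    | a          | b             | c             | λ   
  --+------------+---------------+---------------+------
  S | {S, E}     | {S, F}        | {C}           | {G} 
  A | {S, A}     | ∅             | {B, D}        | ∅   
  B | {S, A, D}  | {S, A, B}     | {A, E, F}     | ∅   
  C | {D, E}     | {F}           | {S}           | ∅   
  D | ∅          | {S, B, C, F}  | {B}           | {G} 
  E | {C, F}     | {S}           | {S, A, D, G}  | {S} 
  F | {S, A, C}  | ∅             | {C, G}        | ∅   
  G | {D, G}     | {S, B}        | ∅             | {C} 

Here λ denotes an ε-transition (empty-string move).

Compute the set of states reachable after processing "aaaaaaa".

Start: ε-closure({S}) = {S, C, G}.
Read 'a': {S, C, G} → {S, C, D, E, G}.
Read 'a': {S, C, D, E, G} → {S, C, D, E, F, G}.
Read 'a': {S, C, D, E, F, G} → {S, A, C, D, E, F, G}.
Read 'a': {S, A, C, D, E, F, G} → {S, A, C, D, E, F, G}.
Read 'a': {S, A, C, D, E, F, G} → {S, A, C, D, E, F, G}.
Read 'a': {S, A, C, D, E, F, G} → {S, A, C, D, E, F, G}.
Read 'a': {S, A, C, D, E, F, G} → {S, A, C, D, E, F, G}.

{S, A, C, D, E, F, G}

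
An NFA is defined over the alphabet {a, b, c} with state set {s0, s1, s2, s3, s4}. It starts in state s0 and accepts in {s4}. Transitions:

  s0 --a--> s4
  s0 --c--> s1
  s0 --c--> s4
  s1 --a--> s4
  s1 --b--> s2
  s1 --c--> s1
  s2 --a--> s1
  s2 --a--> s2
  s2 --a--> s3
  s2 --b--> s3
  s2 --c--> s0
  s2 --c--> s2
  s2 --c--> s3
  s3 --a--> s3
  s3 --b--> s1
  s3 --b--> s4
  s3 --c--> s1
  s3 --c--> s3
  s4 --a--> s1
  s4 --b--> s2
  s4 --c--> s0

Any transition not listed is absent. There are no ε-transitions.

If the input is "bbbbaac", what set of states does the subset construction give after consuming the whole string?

∅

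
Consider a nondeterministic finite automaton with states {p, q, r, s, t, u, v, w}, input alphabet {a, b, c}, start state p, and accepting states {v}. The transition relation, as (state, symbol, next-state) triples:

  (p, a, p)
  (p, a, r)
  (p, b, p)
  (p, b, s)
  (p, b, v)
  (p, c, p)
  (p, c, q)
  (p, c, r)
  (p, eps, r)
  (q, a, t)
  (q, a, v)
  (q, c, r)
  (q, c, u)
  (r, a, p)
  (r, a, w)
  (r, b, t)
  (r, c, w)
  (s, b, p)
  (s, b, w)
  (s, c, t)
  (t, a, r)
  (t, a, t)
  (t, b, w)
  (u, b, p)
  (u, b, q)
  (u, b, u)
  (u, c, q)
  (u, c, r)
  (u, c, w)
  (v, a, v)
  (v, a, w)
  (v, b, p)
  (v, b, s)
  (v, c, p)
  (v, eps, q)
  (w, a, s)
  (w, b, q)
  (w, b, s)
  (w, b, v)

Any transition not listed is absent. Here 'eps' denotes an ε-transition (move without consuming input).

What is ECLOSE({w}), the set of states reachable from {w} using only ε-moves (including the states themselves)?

{w}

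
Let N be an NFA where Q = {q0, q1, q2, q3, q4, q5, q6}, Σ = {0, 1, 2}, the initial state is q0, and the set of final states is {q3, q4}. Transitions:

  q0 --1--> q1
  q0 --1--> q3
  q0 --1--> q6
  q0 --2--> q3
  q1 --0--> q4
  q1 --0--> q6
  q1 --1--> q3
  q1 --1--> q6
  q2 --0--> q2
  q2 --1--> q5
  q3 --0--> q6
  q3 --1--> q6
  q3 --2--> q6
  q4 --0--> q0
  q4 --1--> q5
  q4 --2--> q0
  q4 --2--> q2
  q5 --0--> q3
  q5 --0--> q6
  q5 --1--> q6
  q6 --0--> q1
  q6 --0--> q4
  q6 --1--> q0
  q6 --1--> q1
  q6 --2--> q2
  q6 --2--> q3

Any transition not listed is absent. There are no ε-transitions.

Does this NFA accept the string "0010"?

No

Start in {q0}.
Read '0': q0→∅; now ∅.
The set is empty and remains empty for the remaining 3 symbols.
The final set ∅ contains no accepting state.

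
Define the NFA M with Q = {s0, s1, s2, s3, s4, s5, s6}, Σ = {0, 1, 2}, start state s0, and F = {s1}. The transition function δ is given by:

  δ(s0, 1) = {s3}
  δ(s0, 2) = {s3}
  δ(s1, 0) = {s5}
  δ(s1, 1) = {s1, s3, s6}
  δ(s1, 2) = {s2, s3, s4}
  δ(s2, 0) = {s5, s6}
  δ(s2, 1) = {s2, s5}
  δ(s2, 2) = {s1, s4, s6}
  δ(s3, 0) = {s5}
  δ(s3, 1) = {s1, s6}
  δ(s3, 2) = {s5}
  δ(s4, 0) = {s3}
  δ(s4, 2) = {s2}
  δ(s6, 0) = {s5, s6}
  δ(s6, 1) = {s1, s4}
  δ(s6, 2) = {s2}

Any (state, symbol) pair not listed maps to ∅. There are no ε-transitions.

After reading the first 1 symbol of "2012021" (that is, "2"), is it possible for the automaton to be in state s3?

Yes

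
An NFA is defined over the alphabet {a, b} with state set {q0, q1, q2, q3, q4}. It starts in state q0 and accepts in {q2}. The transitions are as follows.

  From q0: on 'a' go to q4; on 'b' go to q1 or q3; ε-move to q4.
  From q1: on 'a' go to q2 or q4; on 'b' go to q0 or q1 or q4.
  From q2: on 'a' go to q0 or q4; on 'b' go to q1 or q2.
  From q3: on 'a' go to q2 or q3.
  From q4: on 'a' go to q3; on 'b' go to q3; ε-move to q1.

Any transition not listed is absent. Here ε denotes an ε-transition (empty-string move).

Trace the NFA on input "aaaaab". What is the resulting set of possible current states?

Start: ε-closure({q0}) = {q0, q1, q4}.
Read 'a': q0→{q4}, q1→{q2, q4}, q4→{q3}; union {q2, q3, q4}; ε-closure = {q1, q2, q3, q4}.
Read 'a': q1→{q2, q4}, q2→{q0, q4}, q3→{q2, q3}, q4→{q3}; union {q0, q2, q3, q4}; ε-closure = {q0, q1, q2, q3, q4}.
Read 'a': q0→{q4}, q1→{q2, q4}, q2→{q0, q4}, q3→{q2, q3}, q4→{q3}; union {q0, q2, q3, q4}; ε-closure = {q0, q1, q2, q3, q4}.
Read 'a': q0→{q4}, q1→{q2, q4}, q2→{q0, q4}, q3→{q2, q3}, q4→{q3}; union {q0, q2, q3, q4}; ε-closure = {q0, q1, q2, q3, q4}.
Read 'a': q0→{q4}, q1→{q2, q4}, q2→{q0, q4}, q3→{q2, q3}, q4→{q3}; union {q0, q2, q3, q4}; ε-closure = {q0, q1, q2, q3, q4}.
Read 'b': q0→{q1, q3}, q1→{q0, q1, q4}, q2→{q1, q2}, q3→∅, q4→{q3}; now {q0, q1, q2, q3, q4}.

{q0, q1, q2, q3, q4}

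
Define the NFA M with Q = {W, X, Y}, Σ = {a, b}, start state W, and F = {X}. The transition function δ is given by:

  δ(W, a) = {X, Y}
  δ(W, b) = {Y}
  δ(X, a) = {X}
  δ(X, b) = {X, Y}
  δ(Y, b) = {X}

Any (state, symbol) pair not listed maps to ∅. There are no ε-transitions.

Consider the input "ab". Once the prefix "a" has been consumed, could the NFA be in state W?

No

Start in {W}.
Read 'a': {W} → {X, Y}.
State W is not in {X, Y}.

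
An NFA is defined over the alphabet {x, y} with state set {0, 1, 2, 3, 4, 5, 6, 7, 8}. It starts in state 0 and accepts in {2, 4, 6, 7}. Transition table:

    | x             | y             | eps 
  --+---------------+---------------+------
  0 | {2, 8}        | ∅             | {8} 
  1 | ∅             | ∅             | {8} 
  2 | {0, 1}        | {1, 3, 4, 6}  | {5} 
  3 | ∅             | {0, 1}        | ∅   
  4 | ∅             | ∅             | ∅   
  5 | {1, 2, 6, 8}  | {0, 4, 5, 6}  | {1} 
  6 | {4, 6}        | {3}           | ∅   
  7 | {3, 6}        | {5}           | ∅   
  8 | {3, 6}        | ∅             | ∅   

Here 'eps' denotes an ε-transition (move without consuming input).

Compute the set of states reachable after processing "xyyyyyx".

{1, 2, 3, 4, 5, 6, 8}

Start: ε-closure({0}) = {0, 8}.
Read 'x': {0, 8} → {1, 2, 3, 5, 6, 8}.
Read 'y': {1, 2, 3, 5, 6, 8} → {0, 1, 3, 4, 5, 6, 8}.
Read 'y': {0, 1, 3, 4, 5, 6, 8} → {0, 1, 3, 4, 5, 6, 8}.
Read 'y': {0, 1, 3, 4, 5, 6, 8} → {0, 1, 3, 4, 5, 6, 8}.
Read 'y': {0, 1, 3, 4, 5, 6, 8} → {0, 1, 3, 4, 5, 6, 8}.
Read 'y': {0, 1, 3, 4, 5, 6, 8} → {0, 1, 3, 4, 5, 6, 8}.
Read 'x': {0, 1, 3, 4, 5, 6, 8} → {1, 2, 3, 4, 5, 6, 8}.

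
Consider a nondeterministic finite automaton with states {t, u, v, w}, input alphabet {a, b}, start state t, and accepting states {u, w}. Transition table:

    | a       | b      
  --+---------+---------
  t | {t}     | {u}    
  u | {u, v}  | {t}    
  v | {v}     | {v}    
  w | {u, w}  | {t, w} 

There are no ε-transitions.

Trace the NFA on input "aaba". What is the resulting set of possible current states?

{u, v}

Start in {t}.
Read 'a': t→{t}; now {t}.
Read 'a': t→{t}; now {t}.
Read 'b': t→{u}; now {u}.
Read 'a': u→{u, v}; now {u, v}.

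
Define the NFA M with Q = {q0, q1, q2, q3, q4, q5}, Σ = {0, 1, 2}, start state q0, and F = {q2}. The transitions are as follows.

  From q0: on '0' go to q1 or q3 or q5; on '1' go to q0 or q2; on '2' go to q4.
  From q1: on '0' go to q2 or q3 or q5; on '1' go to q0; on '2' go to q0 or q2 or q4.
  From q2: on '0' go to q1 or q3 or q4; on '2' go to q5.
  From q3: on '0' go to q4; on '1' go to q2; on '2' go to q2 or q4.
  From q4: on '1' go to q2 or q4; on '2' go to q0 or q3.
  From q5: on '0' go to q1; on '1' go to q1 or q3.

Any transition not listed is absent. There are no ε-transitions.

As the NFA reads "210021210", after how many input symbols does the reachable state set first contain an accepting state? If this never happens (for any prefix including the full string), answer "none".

2

Start in {q0}.
Read '2': q0→{q4}; now {q4}.
Read '1': q4→{q2, q4}; now {q2, q4}.
None of the earlier sets intersect F, but {q2, q4} does.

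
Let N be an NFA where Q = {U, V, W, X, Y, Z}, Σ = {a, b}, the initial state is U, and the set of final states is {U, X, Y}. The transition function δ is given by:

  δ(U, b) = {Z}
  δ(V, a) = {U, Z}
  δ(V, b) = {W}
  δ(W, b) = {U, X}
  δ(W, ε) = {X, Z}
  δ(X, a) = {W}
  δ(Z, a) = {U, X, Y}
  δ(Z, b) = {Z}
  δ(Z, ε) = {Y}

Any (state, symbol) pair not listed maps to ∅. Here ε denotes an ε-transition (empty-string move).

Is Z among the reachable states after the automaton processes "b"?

Yes

Start in {U}.
Read 'b': U→{Z}; union {Z}; ε-closure = {Y, Z}.
State Z is in {Y, Z}.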